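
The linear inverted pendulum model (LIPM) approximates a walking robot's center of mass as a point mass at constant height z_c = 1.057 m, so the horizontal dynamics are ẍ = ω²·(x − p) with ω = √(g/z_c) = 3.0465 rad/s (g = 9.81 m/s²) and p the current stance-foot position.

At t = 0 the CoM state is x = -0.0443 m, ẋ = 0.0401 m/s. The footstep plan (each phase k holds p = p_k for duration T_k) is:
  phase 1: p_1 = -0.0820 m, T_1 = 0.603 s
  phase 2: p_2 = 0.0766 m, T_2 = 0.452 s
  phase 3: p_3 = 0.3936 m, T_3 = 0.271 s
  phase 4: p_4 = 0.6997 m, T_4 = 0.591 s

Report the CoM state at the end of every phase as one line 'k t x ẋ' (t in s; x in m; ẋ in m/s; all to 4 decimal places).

phase 1: p=-0.0820, T=0.603, ωT=1.837039, cosh=3.218607, sinh=3.059318; start (x,ẋ)=(-0.044300, 0.040100) → end (x,ẋ)=(0.079610, 0.480438)
phase 2: p=0.0766, T=0.452, ωT=1.377018, cosh=2.107698, sinh=1.855368; start (x,ẋ)=(0.079610, 0.480438) → end (x,ẋ)=(0.375539, 1.029633)
phase 3: p=0.3936, T=0.271, ωT=0.825602, cosh=1.360613, sinh=0.922641; start (x,ẋ)=(0.375539, 1.029633) → end (x,ẋ)=(0.680854, 1.350166)
phase 4: p=0.6997, T=0.591, ωT=1.800481, cosh=3.108890, sinh=2.943671; start (x,ẋ)=(0.680854, 1.350166) → end (x,ẋ)=(1.945703, 4.028507)

1 0.6030 0.0796 0.4804
2 1.0550 0.3755 1.0296
3 1.3260 0.6809 1.3502
4 1.9170 1.9457 4.0285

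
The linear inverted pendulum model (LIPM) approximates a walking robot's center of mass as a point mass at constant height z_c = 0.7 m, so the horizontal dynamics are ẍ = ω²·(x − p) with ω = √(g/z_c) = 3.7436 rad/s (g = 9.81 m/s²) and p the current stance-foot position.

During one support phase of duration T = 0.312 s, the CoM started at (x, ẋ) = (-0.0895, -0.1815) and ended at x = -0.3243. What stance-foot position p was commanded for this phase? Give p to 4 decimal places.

p = 0.1259

ωT = 3.7436·0.312 = 1.168003; cosh(ωT) = 1.763276, sinh(ωT) = 1.452289
x(T) = p + (x₀−p)·cosh(ωT) + (ẋ₀/ω)·sinh(ωT) ⇒ p·(1 − cosh) = x(T) − x₀·cosh − (ẋ₀/ω)·sinh
numerator   = -0.3243 − (-0.0895)·1.763276 − (-0.1815/3.7436)·1.452289 = -0.096076
denominator = 1 − 1.763276 = -0.763276
p = -0.096076 / -0.763276 = 0.1259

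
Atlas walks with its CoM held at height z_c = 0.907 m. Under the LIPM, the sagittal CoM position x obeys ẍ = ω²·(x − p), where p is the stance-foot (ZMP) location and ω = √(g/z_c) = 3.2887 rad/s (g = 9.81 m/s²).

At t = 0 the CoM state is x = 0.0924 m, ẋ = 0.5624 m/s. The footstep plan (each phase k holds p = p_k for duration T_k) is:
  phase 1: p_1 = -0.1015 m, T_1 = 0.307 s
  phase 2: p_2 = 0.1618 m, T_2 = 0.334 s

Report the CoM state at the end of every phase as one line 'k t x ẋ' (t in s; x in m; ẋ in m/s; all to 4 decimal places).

phase 1: p=-0.1015, T=0.307, ωT=1.009631, cosh=1.554471, sinh=1.190117; start (x,ẋ)=(0.092400, 0.562400) → end (x,ẋ)=(0.403434, 1.633147)
phase 2: p=0.1618, T=0.334, ωT=1.098426, cosh=1.666418, sinh=1.333023; start (x,ẋ)=(0.403434, 1.633147) → end (x,ẋ)=(1.226433, 3.780806)

1 0.3070 0.4034 1.6331
2 0.6410 1.2264 3.7808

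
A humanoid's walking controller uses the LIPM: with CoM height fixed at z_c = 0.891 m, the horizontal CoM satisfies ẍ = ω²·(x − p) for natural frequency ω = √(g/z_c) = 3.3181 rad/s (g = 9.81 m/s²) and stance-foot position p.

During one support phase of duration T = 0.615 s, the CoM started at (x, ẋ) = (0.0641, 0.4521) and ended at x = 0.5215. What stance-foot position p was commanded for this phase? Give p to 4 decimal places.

p = 0.0840

ωT = 3.3181·0.615 = 2.040631; cosh(ωT) = 3.912707, sinh(ωT) = 3.782760
x(T) = p + (x₀−p)·cosh(ωT) + (ẋ₀/ω)·sinh(ωT) ⇒ p·(1 − cosh) = x(T) − x₀·cosh − (ẋ₀/ω)·sinh
numerator   = 0.5215 − (0.0641)·3.912707 − (0.4521/3.3181)·3.782760 = -0.244716
denominator = 1 − 3.912707 = -2.912707
p = -0.244716 / -2.912707 = 0.0840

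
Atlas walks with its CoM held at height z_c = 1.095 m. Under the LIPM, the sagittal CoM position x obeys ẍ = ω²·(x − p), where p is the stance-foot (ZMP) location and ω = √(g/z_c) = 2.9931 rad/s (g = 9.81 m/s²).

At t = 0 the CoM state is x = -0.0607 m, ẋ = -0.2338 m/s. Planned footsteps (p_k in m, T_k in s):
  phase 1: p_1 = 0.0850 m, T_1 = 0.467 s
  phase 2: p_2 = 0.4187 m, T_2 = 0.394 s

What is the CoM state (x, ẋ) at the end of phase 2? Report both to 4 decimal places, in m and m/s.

phase 1: p=0.0850, T=0.467, ωT=1.397778, cosh=2.146672, sinh=1.899526; start (x,ẋ)=(-0.060700, -0.233800) → end (x,ẋ)=(-0.376148, -1.330265)
phase 2: p=0.4187, T=0.394, ωT=1.179281, cosh=1.779768, sinh=1.472268; start (x,ẋ)=(-0.376148, -1.330265) → end (x,ẋ)=(-1.650285, -5.870177)

x = -1.6503, ẋ = -5.8702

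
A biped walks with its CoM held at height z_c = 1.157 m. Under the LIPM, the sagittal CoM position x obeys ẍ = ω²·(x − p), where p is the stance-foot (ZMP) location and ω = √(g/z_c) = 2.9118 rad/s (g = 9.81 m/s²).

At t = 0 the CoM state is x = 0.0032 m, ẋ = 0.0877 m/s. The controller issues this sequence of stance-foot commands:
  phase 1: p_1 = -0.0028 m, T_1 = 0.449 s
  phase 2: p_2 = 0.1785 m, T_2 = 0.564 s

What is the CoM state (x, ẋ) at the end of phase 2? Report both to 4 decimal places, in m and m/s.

phase 1: p=-0.0028, T=0.449, ωT=1.307398, cosh=1.983533, sinh=1.713010; start (x,ẋ)=(0.003200, 0.087700) → end (x,ẋ)=(0.060695, 0.203884)
phase 2: p=0.1785, T=0.564, ωT=1.642255, cosh=2.680176, sinh=2.486633; start (x,ẋ)=(0.060695, 0.203884) → end (x,ẋ)=(0.036875, -0.306532)

x = 0.0369, ẋ = -0.3065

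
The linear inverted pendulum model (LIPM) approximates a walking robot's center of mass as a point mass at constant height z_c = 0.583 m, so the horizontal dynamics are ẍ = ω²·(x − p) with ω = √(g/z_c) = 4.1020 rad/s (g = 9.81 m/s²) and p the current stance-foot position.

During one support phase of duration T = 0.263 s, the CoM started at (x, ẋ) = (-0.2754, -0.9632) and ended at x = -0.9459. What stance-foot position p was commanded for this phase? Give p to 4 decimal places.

ωT = 4.1020·0.263 = 1.078826; cosh(ωT) = 1.640609, sinh(ωT) = 1.300615
x(T) = p + (x₀−p)·cosh(ωT) + (ẋ₀/ω)·sinh(ωT) ⇒ p·(1 − cosh) = x(T) − x₀·cosh − (ẋ₀/ω)·sinh
numerator   = -0.9459 − (-0.2754)·1.640609 − (-0.9632/4.1020)·1.300615 = -0.188676
denominator = 1 − 1.640609 = -0.640609
p = -0.188676 / -0.640609 = 0.2945

p = 0.2945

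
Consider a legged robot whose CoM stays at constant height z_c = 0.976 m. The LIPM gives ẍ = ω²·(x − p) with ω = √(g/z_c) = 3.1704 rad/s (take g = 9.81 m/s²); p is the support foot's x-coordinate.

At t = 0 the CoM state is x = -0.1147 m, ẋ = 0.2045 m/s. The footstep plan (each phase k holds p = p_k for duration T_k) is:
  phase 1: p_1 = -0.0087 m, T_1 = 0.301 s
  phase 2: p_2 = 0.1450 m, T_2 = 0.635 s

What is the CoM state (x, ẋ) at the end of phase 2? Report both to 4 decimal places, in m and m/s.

x = -0.8485, ẋ = -3.0568

phase 1: p=-0.0087, T=0.301, ωT=0.954290, cosh=1.490956, sinh=1.105871; start (x,ẋ)=(-0.114700, 0.204500) → end (x,ẋ)=(-0.095409, -0.066741)
phase 2: p=0.1450, T=0.635, ωT=2.013204, cosh=3.810414, sinh=3.676854; start (x,ẋ)=(-0.095409, -0.066741) → end (x,ẋ)=(-0.848462, -3.056788)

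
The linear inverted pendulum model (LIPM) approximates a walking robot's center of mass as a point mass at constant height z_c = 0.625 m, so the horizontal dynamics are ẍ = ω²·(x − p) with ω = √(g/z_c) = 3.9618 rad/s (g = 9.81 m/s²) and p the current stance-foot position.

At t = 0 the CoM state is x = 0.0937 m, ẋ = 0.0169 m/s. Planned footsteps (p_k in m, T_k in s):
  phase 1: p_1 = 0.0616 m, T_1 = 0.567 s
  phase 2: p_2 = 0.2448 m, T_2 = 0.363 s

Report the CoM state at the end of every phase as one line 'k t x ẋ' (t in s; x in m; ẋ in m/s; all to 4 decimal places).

phase 1: p=0.0616, T=0.567, ωT=2.246341, cosh=4.779433, sinh=4.673647; start (x,ẋ)=(0.093700, 0.016900) → end (x,ẋ)=(0.234956, 0.675138)
phase 2: p=0.2448, T=0.363, ωT=1.438133, cosh=2.225098, sinh=1.987727; start (x,ẋ)=(0.234956, 0.675138) → end (x,ẋ)=(0.561629, 1.424729)

1 0.5670 0.2350 0.6751
2 0.9300 0.5616 1.4247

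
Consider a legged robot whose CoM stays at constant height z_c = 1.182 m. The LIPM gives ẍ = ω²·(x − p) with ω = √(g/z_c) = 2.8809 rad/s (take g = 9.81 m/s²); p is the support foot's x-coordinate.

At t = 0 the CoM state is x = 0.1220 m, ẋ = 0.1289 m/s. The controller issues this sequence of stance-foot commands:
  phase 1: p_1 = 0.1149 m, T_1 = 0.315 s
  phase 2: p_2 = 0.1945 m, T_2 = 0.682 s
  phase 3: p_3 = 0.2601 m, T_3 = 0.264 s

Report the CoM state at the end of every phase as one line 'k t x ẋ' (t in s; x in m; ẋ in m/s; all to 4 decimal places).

1 0.3150 0.1715 0.2069
2 0.9970 0.3622 0.5213
3 1.2610 0.5444 0.9253

phase 1: p=0.1149, T=0.315, ωT=0.907483, cosh=1.440809, sinh=1.037270; start (x,ẋ)=(0.122000, 0.128900) → end (x,ẋ)=(0.171540, 0.206937)
phase 2: p=0.1945, T=0.682, ωT=1.964774, cosh=3.636743, sinh=3.496556; start (x,ẋ)=(0.171540, 0.206937) → end (x,ẋ)=(0.362161, 0.521298)
phase 3: p=0.2601, T=0.264, ωT=0.760558, cosh=1.303437, sinh=0.836032; start (x,ẋ)=(0.362161, 0.521298) → end (x,ẋ)=(0.544410, 0.925296)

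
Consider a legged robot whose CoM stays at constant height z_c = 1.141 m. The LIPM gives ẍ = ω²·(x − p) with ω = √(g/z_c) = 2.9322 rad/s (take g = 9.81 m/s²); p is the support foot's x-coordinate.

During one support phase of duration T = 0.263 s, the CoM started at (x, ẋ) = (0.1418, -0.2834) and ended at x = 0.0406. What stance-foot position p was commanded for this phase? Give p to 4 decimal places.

p = 0.2028

ωT = 2.9322·0.263 = 0.771169; cosh(ωT) = 1.312382, sinh(ωT) = 0.849910
x(T) = p + (x₀−p)·cosh(ωT) + (ẋ₀/ω)·sinh(ωT) ⇒ p·(1 − cosh) = x(T) − x₀·cosh − (ẋ₀/ω)·sinh
numerator   = 0.0406 − (0.1418)·1.312382 − (-0.2834/2.9322)·0.849910 = -0.063351
denominator = 1 − 1.312382 = -0.312382
p = -0.063351 / -0.312382 = 0.2028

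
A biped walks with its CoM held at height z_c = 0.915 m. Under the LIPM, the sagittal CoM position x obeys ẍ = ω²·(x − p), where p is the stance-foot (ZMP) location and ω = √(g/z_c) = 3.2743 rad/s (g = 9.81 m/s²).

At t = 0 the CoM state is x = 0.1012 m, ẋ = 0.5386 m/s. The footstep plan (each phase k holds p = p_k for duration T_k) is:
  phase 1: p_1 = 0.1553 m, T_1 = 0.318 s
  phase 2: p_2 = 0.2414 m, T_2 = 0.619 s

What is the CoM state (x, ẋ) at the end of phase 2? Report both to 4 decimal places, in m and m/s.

x = 1.0906, ẋ = 2.8510

phase 1: p=0.1553, T=0.318, ωT=1.041227, cosh=1.592856, sinh=1.239835; start (x,ẋ)=(0.101200, 0.538600) → end (x,ẋ)=(0.273071, 0.638289)
phase 2: p=0.2414, T=0.619, ωT=2.026792, cosh=3.860727, sinh=3.728970; start (x,ẋ)=(0.273071, 0.638289) → end (x,ẋ)=(1.090594, 2.850952)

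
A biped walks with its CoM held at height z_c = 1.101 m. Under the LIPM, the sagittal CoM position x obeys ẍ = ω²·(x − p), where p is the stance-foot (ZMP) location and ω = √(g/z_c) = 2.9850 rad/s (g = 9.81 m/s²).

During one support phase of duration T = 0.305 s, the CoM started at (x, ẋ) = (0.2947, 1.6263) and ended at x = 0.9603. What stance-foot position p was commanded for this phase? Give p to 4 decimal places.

ωT = 2.9850·0.305 = 0.910425; cosh(ωT) = 1.443866, sinh(ωT) = 1.041513
x(T) = p + (x₀−p)·cosh(ωT) + (ẋ₀/ω)·sinh(ωT) ⇒ p·(1 − cosh) = x(T) − x₀·cosh − (ẋ₀/ω)·sinh
numerator   = 0.9603 − (0.2947)·1.443866 − (1.6263/2.9850)·1.041513 = -0.032649
denominator = 1 − 1.443866 = -0.443866
p = -0.032649 / -0.443866 = 0.0736

p = 0.0736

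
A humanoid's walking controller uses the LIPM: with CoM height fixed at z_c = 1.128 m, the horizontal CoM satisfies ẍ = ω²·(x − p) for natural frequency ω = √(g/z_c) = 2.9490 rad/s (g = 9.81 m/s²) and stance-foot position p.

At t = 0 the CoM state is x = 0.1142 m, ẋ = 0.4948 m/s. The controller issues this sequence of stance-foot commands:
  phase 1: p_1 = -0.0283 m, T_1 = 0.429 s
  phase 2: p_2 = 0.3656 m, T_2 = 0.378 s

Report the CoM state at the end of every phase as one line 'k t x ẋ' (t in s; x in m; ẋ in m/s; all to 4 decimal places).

phase 1: p=-0.0283, T=0.429, ωT=1.265121, cosh=1.912863, sinh=1.630658; start (x,ẋ)=(0.114200, 0.494800) → end (x,ẋ)=(0.517884, 1.631740)
phase 2: p=0.3656, T=0.378, ωT=1.114722, cosh=1.688363, sinh=1.360357; start (x,ẋ)=(0.517884, 1.631740) → end (x,ẋ)=(1.375424, 3.365888)

1 0.4290 0.5179 1.6317
2 0.8070 1.3754 3.3659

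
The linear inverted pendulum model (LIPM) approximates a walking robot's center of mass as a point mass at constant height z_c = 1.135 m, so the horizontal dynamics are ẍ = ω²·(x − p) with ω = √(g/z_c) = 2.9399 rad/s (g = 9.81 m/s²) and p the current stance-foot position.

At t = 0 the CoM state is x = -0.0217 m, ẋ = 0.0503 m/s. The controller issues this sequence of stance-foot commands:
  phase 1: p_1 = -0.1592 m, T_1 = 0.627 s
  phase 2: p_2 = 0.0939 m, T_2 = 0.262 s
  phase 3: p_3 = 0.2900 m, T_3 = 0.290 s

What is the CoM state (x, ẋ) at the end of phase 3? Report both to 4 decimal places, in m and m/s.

phase 1: p=-0.1592, T=0.627, ωT=1.843317, cosh=3.237876, sinh=3.079584; start (x,ẋ)=(-0.021700, 0.050300) → end (x,ẋ)=(0.338698, 1.407745)
phase 2: p=0.0939, T=0.262, ωT=0.770254, cosh=1.311605, sinh=0.848709; start (x,ẋ)=(0.338698, 1.407745) → end (x,ẋ)=(0.821375, 2.457205)
phase 3: p=0.2900, T=0.290, ωT=0.852571, cosh=1.385994, sinh=0.959676; start (x,ẋ)=(0.821375, 2.457205) → end (x,ẋ)=(1.828592, 4.904867)

x = 1.8286, ẋ = 4.9049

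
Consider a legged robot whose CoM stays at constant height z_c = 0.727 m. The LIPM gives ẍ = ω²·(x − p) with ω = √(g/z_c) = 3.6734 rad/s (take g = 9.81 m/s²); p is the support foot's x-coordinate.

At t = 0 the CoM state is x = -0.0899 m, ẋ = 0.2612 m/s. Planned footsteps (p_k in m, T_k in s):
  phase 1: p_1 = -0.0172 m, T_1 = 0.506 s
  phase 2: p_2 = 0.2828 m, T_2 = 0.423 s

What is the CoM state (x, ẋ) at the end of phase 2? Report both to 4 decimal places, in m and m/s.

phase 1: p=-0.0172, T=0.506, ωT=1.858740, cosh=3.285760, sinh=3.129891; start (x,ẋ)=(-0.089900, 0.261200) → end (x,ẋ)=(-0.033521, 0.022384)
phase 2: p=0.2828, T=0.423, ωT=1.553848, cosh=2.470534, sinh=2.259102; start (x,ẋ)=(-0.033521, 0.022384) → end (x,ẋ)=(-0.484917, -2.569720)

x = -0.4849, ẋ = -2.5697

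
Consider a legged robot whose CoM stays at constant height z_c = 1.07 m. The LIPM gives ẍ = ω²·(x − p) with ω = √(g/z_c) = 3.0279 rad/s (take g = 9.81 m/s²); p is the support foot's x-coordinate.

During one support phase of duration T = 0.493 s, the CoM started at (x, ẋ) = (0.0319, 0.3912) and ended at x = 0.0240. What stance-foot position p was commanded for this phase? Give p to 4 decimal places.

ωT = 3.0279·0.493 = 1.492755; cosh(ωT) = 2.337044, sinh(ωT) = 2.112291
x(T) = p + (x₀−p)·cosh(ωT) + (ẋ₀/ω)·sinh(ωT) ⇒ p·(1 − cosh) = x(T) − x₀·cosh − (ẋ₀/ω)·sinh
numerator   = 0.0240 − (0.0319)·2.337044 − (0.3912/3.0279)·2.112291 = -0.323456
denominator = 1 − 2.337044 = -1.337044
p = -0.323456 / -1.337044 = 0.2419

p = 0.2419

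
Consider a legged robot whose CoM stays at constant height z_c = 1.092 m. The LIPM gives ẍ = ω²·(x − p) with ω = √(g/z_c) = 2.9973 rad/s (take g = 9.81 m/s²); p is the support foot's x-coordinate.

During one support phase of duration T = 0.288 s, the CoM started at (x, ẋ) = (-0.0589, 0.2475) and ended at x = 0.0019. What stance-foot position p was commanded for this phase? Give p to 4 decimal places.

ωT = 2.9973·0.288 = 0.863222; cosh(ωT) = 1.396294, sinh(ωT) = 0.974494
x(T) = p + (x₀−p)·cosh(ωT) + (ẋ₀/ω)·sinh(ωT) ⇒ p·(1 − cosh) = x(T) − x₀·cosh − (ẋ₀/ω)·sinh
numerator   = 0.0019 − (-0.0589)·1.396294 − (0.2475/2.9973)·0.974494 = 0.003674
denominator = 1 − 1.396294 = -0.396294
p = 0.003674 / -0.396294 = -0.0093

p = -0.0093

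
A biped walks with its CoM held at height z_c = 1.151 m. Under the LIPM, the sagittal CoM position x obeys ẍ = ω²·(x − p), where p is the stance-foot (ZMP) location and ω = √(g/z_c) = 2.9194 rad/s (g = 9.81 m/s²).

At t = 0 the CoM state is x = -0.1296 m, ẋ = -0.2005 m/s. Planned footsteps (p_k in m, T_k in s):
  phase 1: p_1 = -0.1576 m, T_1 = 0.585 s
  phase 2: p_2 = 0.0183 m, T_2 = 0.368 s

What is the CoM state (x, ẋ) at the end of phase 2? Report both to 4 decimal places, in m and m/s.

phase 1: p=-0.1576, T=0.585, ωT=1.707849, cosh=2.849168, sinh=2.667913; start (x,ẋ)=(-0.129600, -0.200500) → end (x,ẋ)=(-0.261052, -0.353175)
phase 2: p=0.0183, T=0.368, ωT=1.074339, cosh=1.634790, sinh=1.293267; start (x,ẋ)=(-0.261052, -0.353175) → end (x,ẋ)=(-0.594834, -1.632076)

x = -0.5948, ẋ = -1.6321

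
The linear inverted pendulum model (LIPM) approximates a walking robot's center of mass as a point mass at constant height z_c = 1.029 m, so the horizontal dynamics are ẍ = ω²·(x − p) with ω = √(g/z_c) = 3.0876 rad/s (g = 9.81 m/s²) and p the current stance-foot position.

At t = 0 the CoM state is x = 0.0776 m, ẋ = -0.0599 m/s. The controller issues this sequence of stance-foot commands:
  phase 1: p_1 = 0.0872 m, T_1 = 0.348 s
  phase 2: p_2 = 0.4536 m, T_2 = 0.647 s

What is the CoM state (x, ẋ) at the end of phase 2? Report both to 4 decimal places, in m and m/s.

phase 1: p=0.0872, T=0.348, ωT=1.074485, cosh=1.634979, sinh=1.293505; start (x,ẋ)=(0.077600, -0.059900) → end (x,ẋ)=(0.046410, -0.136276)
phase 2: p=0.4536, T=0.647, ωT=1.997677, cosh=3.753781, sinh=3.618131; start (x,ẋ)=(0.046410, -0.136276) → end (x,ẋ)=(-1.234594, -5.060409)

x = -1.2346, ẋ = -5.0604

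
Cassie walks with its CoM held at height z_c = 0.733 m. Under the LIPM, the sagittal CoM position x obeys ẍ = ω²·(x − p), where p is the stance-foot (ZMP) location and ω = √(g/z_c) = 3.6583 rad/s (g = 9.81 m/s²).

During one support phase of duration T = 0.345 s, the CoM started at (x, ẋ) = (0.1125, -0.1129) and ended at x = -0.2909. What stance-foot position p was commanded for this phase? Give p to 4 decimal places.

ωT = 3.6583·0.345 = 1.262113; cosh(ωT) = 1.907968, sinh(ωT) = 1.624913
x(T) = p + (x₀−p)·cosh(ωT) + (ẋ₀/ω)·sinh(ωT) ⇒ p·(1 − cosh) = x(T) − x₀·cosh − (ẋ₀/ω)·sinh
numerator   = -0.2909 − (0.1125)·1.907968 − (-0.1129/3.6583)·1.624913 = -0.455399
denominator = 1 − 1.907968 = -0.907968
p = -0.455399 / -0.907968 = 0.5016

p = 0.5016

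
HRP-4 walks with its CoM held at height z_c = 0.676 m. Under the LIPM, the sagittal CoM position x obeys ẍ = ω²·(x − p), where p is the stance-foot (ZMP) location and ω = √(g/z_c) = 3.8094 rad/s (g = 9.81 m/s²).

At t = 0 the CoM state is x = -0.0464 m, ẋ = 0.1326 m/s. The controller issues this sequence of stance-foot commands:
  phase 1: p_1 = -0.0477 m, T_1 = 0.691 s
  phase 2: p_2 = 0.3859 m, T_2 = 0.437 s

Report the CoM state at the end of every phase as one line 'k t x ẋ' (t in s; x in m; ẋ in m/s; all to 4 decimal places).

phase 1: p=-0.0477, T=0.691, ωT=2.632295, cosh=6.988783, sinh=6.916870; start (x,ẋ)=(-0.046400, 0.132600) → end (x,ẋ)=(0.202152, 0.960966)
phase 2: p=0.3859, T=0.437, ωT=1.664708, cosh=2.736687, sinh=2.547442; start (x,ẋ)=(0.202152, 0.960966) → end (x,ẋ)=(0.525662, 0.846735)

1 0.6910 0.2022 0.9610
2 1.1280 0.5257 0.8467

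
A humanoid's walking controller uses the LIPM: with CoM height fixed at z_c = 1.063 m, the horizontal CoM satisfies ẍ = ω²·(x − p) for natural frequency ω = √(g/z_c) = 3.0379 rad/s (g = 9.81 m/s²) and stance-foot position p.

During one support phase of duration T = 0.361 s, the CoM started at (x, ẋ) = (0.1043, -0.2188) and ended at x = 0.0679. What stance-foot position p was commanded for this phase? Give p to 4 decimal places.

p = 0.0149

ωT = 3.0379·0.361 = 1.096682; cosh(ωT) = 1.664096, sinh(ωT) = 1.330119
x(T) = p + (x₀−p)·cosh(ωT) + (ẋ₀/ω)·sinh(ωT) ⇒ p·(1 − cosh) = x(T) − x₀·cosh − (ẋ₀/ω)·sinh
numerator   = 0.0679 − (0.1043)·1.664096 − (-0.2188/3.0379)·1.330119 = -0.009865
denominator = 1 − 1.664096 = -0.664096
p = -0.009865 / -0.664096 = 0.0149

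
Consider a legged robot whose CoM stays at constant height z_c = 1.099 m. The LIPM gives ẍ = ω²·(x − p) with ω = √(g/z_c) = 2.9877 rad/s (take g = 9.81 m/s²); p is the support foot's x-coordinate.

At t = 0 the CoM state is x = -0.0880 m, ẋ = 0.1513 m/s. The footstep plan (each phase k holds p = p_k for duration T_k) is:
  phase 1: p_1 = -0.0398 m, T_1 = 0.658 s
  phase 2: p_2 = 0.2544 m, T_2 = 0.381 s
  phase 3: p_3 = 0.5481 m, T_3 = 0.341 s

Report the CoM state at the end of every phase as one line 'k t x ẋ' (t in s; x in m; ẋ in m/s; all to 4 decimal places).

1 0.6580 -0.0380 0.0467
2 1.0390 -0.2269 -1.1432
3 1.3800 -1.1260 -4.5784

phase 1: p=-0.0398, T=0.658, ωT=1.965907, cosh=3.640706, sinh=3.500678; start (x,ẋ)=(-0.088000, 0.151300) → end (x,ẋ)=(-0.038004, 0.046716)
phase 2: p=0.2544, T=0.381, ωT=1.138314, cosh=1.720929, sinh=1.400571; start (x,ẋ)=(-0.038004, 0.046716) → end (x,ẋ)=(-0.226908, -1.143166)
phase 3: p=0.5481, T=0.341, ωT=1.018806, cosh=1.565455, sinh=1.204429; start (x,ẋ)=(-0.226908, -1.143166) → end (x,ẋ)=(-1.125984, -4.578420)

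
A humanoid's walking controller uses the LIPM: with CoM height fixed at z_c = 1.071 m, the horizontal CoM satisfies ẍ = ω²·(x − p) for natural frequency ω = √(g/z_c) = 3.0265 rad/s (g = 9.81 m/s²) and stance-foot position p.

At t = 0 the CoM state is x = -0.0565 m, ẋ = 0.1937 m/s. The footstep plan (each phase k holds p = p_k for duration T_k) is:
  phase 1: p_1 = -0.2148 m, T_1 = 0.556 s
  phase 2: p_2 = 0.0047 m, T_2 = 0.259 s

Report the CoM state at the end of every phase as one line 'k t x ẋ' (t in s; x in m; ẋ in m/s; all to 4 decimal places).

phase 1: p=-0.2148, T=0.556, ωT=1.682734, cosh=2.783055, sinh=2.597190; start (x,ẋ)=(-0.056500, 0.193700) → end (x,ẋ)=(0.391981, 1.783379)
phase 2: p=0.0047, T=0.259, ωT=0.783864, cosh=1.323278, sinh=0.866639; start (x,ẋ)=(0.391981, 1.783379) → end (x,ẋ)=(1.027852, 3.375698)

1 0.5560 0.3920 1.7834
2 0.8150 1.0279 3.3757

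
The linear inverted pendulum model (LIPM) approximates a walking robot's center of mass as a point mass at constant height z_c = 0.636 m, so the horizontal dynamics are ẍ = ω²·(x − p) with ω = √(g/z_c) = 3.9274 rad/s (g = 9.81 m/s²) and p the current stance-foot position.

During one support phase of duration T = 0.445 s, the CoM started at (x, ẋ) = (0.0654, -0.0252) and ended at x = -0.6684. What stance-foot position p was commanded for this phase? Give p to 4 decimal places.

ωT = 3.9274·0.445 = 1.747693; cosh(ωT) = 2.957759, sinh(ωT) = 2.783583
x(T) = p + (x₀−p)·cosh(ωT) + (ẋ₀/ω)·sinh(ωT) ⇒ p·(1 − cosh) = x(T) − x₀·cosh − (ẋ₀/ω)·sinh
numerator   = -0.6684 − (0.0654)·2.957759 − (-0.0252/3.9274)·2.783583 = -0.843977
denominator = 1 − 2.957759 = -1.957759
p = -0.843977 / -1.957759 = 0.4311

p = 0.4311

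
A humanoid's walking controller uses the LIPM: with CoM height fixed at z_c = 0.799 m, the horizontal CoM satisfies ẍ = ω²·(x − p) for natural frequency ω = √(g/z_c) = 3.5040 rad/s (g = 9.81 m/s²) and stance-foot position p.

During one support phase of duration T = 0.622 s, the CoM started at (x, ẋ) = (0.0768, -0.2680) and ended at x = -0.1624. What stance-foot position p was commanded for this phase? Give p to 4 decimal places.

p = 0.0496

ωT = 3.5040·0.622 = 2.179488; cosh(ωT) = 4.477439, sinh(ωT) = 4.364339
x(T) = p + (x₀−p)·cosh(ωT) + (ẋ₀/ω)·sinh(ωT) ⇒ p·(1 − cosh) = x(T) − x₀·cosh − (ẋ₀/ω)·sinh
numerator   = -0.1624 − (0.0768)·4.477439 − (-0.2680/3.5040)·4.364339 = -0.172465
denominator = 1 − 4.477439 = -3.477439
p = -0.172465 / -3.477439 = 0.0496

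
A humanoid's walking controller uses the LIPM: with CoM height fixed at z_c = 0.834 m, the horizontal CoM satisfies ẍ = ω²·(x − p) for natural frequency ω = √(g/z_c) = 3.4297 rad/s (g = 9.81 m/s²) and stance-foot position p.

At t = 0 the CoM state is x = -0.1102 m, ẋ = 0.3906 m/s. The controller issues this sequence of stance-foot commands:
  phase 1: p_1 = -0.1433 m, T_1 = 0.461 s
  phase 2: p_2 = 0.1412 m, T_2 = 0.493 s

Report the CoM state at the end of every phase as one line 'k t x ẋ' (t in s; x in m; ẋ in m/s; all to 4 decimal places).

phase 1: p=-0.1433, T=0.461, ωT=1.581092, cosh=2.533005, sinh=2.327254; start (x,ẋ)=(-0.110200, 0.390600) → end (x,ẋ)=(0.205588, 1.253589)
phase 2: p=0.1412, T=0.493, ωT=1.690842, cosh=2.804205, sinh=2.619841; start (x,ẋ)=(0.205588, 1.253589) → end (x,ẋ)=(1.279334, 4.093860)

1 0.4610 0.2056 1.2536
2 0.9540 1.2793 4.0939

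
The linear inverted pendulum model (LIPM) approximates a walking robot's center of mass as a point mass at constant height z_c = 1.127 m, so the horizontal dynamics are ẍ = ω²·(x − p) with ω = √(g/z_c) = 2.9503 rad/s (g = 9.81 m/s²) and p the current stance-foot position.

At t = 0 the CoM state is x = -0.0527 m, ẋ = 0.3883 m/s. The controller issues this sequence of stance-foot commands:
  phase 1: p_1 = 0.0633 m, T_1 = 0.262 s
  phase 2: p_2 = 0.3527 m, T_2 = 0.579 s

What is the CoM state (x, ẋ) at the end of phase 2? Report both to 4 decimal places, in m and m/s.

x = -0.3892, ẋ = -1.9729

phase 1: p=0.0633, T=0.262, ωT=0.772979, cosh=1.313922, sinh=0.852286; start (x,ẋ)=(-0.052700, 0.388300) → end (x,ẋ)=(0.023058, 0.218514)
phase 2: p=0.3527, T=0.579, ωT=1.708224, cosh=2.850168, sinh=2.668981; start (x,ẋ)=(0.023058, 0.218514) → end (x,ẋ)=(-0.389158, -1.972900)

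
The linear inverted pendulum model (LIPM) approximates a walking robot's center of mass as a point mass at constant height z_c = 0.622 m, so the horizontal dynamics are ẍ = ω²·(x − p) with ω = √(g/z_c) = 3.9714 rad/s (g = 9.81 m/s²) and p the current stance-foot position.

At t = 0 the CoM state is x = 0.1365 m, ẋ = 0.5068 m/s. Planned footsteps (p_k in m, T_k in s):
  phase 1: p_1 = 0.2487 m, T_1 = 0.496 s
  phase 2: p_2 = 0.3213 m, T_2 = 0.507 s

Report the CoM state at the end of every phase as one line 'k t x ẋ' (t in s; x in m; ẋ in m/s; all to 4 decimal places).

phase 1: p=0.2487, T=0.496, ωT=1.969814, cosh=3.654414, sinh=3.514931; start (x,ẋ)=(0.136500, 0.506800) → end (x,ẋ)=(0.287224, 0.285835)
phase 2: p=0.3213, T=0.507, ωT=2.013500, cosh=3.811502, sinh=3.677981; start (x,ẋ)=(0.287224, 0.285835) → end (x,ẋ)=(0.456135, 0.591717)

1 0.4960 0.2872 0.2858
2 1.0030 0.4561 0.5917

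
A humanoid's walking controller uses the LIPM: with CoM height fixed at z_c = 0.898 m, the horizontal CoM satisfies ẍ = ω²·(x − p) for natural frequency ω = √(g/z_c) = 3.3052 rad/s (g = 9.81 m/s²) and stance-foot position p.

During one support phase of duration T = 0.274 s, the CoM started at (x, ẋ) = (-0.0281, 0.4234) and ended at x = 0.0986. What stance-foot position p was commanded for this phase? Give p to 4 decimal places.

ωT = 3.3052·0.274 = 0.905625; cosh(ωT) = 1.438883, sinh(ωT) = 1.034594
x(T) = p + (x₀−p)·cosh(ωT) + (ẋ₀/ω)·sinh(ωT) ⇒ p·(1 − cosh) = x(T) − x₀·cosh − (ẋ₀/ω)·sinh
numerator   = 0.0986 − (-0.0281)·1.438883 − (0.4234/3.3052)·1.034594 = 0.006500
denominator = 1 − 1.438883 = -0.438883
p = 0.006500 / -0.438883 = -0.0148

p = -0.0148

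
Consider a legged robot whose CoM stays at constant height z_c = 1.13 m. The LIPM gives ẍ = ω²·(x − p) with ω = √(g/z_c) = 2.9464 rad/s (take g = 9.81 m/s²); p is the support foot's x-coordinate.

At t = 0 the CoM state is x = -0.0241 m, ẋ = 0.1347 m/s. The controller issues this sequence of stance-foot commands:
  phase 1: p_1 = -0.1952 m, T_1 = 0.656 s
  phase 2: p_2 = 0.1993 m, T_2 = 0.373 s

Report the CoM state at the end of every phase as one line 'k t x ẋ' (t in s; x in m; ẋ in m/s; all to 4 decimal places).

phase 1: p=-0.1952, T=0.656, ωT=1.932838, cosh=3.526915, sinh=3.382178; start (x,ẋ)=(-0.024100, 0.134700) → end (x,ẋ)=(0.562878, 2.180130)
phase 2: p=0.1993, T=0.373, ωT=1.099007, cosh=1.667193, sinh=1.333992; start (x,ẋ)=(0.562878, 2.180130) → end (x,ẋ)=(1.792514, 5.063729)

1 0.6560 0.5629 2.1801
2 1.0290 1.7925 5.0637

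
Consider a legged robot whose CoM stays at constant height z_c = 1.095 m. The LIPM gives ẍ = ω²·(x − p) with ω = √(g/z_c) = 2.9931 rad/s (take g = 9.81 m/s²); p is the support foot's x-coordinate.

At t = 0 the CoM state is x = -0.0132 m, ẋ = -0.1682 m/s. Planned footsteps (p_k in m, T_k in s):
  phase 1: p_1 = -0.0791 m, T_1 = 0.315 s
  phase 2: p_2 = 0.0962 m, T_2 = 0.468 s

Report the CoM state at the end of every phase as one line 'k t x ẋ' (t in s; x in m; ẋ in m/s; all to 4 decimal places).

phase 1: p=-0.0791, T=0.315, ωT=0.942827, cosh=1.478376, sinh=1.088851; start (x,ẋ)=(-0.013200, -0.168200) → end (x,ẋ)=(-0.042864, -0.033892)
phase 2: p=0.0962, T=0.468, ωT=1.400771, cosh=2.152367, sinh=1.905960; start (x,ẋ)=(-0.042864, -0.033892) → end (x,ẋ)=(-0.224699, -0.866271)

1 0.3150 -0.0429 -0.0339
2 0.7830 -0.2247 -0.8663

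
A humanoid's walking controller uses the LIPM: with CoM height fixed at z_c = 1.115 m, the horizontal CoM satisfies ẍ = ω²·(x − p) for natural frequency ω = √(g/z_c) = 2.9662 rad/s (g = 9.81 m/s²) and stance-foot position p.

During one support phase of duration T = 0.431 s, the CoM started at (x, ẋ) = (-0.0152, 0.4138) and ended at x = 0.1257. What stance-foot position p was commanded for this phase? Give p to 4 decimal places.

ωT = 2.9662·0.431 = 1.278432; cosh(ωT) = 1.934739, sinh(ωT) = 1.656266
x(T) = p + (x₀−p)·cosh(ωT) + (ẋ₀/ω)·sinh(ωT) ⇒ p·(1 − cosh) = x(T) − x₀·cosh − (ẋ₀/ω)·sinh
numerator   = 0.1257 − (-0.0152)·1.934739 − (0.4138/2.9662)·1.656266 = -0.075949
denominator = 1 − 1.934739 = -0.934739
p = -0.075949 / -0.934739 = 0.0813

p = 0.0813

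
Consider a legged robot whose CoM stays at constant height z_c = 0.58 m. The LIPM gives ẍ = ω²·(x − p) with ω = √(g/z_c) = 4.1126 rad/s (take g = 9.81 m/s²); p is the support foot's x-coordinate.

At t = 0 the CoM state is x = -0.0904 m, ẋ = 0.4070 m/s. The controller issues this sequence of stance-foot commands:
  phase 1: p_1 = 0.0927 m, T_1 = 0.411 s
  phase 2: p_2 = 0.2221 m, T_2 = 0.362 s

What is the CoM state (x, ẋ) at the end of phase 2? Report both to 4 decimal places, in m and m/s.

phase 1: p=0.0927, T=0.411, ωT=1.690279, cosh=2.802729, sinh=2.618261; start (x,ẋ)=(-0.090400, 0.407000) → end (x,ẋ)=(-0.161366, -0.830885)
phase 2: p=0.2221, T=0.362, ωT=1.488761, cosh=2.328627, sinh=2.102975; start (x,ẋ)=(-0.161366, -0.830885) → end (x,ẋ)=(-1.095721, -5.251299)

x = -1.0957, ẋ = -5.2513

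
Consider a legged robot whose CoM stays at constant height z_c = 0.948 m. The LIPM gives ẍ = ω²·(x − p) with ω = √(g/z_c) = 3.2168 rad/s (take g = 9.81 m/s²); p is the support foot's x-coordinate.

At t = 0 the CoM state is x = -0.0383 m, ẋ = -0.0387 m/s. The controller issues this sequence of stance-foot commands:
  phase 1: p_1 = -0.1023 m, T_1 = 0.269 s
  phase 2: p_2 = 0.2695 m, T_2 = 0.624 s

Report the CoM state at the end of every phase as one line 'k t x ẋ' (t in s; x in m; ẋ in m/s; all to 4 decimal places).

phase 1: p=-0.1023, T=0.269, ωT=0.865319, cosh=1.398341, sinh=0.977424; start (x,ẋ)=(-0.038300, -0.038700) → end (x,ẋ)=(-0.024565, 0.147111)
phase 2: p=0.2695, T=0.624, ωT=2.007283, cosh=3.788711, sinh=3.654358; start (x,ẋ)=(-0.024565, 0.147111) → end (x,ẋ)=(-0.677506, -2.899473)

1 0.2690 -0.0246 0.1471
2 0.8930 -0.6775 -2.8995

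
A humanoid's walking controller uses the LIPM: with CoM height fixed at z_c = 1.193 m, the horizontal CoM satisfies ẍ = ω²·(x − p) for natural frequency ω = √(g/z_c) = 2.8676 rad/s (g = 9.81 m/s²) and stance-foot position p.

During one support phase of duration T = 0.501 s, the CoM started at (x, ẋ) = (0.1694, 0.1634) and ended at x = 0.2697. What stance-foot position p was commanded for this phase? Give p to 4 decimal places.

ωT = 2.8676·0.501 = 1.436668; cosh(ωT) = 2.222186, sinh(ωT) = 1.984468
x(T) = p + (x₀−p)·cosh(ωT) + (ẋ₀/ω)·sinh(ωT) ⇒ p·(1 − cosh) = x(T) − x₀·cosh − (ẋ₀/ω)·sinh
numerator   = 0.2697 − (0.1694)·2.222186 − (0.1634/2.8676)·1.984468 = -0.219816
denominator = 1 − 2.222186 = -1.222186
p = -0.219816 / -1.222186 = 0.1799

p = 0.1799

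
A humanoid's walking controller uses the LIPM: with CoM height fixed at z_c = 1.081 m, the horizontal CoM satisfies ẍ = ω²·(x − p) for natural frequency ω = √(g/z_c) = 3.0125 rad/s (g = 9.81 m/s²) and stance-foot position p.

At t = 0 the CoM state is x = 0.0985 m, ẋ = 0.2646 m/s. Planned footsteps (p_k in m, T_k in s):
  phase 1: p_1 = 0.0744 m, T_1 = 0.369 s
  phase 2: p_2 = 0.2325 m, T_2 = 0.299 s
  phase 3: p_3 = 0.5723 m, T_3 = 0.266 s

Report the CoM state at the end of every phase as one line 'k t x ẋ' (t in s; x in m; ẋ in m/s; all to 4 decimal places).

1 0.3690 0.2340 0.5440
2 0.6680 0.4202 0.7847
3 0.9340 0.6005 0.6428

phase 1: p=0.0744, T=0.369, ωT=1.111613, cosh=1.684142, sinh=1.355114; start (x,ẋ)=(0.098500, 0.264600) → end (x,ẋ)=(0.234013, 0.544007)
phase 2: p=0.2325, T=0.299, ωT=0.900737, cosh=1.433844, sinh=1.027574; start (x,ẋ)=(0.234013, 0.544007) → end (x,ẋ)=(0.420232, 0.784704)
phase 3: p=0.5723, T=0.266, ωT=0.801325, cosh=1.338613, sinh=0.889879; start (x,ẋ)=(0.420232, 0.784704) → end (x,ẋ)=(0.600538, 0.642757)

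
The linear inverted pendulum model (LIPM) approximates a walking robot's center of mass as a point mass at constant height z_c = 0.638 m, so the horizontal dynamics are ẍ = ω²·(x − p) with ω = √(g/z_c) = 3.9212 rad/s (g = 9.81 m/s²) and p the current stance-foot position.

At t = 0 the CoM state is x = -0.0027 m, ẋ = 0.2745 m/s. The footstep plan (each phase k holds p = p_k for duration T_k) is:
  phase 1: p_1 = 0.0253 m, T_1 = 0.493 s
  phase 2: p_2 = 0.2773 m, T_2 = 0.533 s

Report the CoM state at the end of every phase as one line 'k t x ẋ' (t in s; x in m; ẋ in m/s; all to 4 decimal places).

phase 1: p=0.0253, T=0.493, ωT=1.933152, cosh=3.527974, sinh=3.383283; start (x,ẋ)=(-0.002700, 0.274500) → end (x,ẋ)=(0.163360, 0.596966)
phase 2: p=0.2773, T=0.533, ωT=2.090000, cosh=4.104300, sinh=3.980612; start (x,ẋ)=(0.163360, 0.596966) → end (x,ẋ)=(0.415669, 0.671669)

1 0.4930 0.1634 0.5970
2 1.0260 0.4157 0.6717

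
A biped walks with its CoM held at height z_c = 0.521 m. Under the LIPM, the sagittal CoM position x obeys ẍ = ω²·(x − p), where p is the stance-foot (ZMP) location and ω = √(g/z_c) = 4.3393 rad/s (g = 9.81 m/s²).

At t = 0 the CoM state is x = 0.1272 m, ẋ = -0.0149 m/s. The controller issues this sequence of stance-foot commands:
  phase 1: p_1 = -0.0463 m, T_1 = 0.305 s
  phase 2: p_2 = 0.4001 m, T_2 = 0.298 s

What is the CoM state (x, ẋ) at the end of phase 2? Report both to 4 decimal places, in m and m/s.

x = 0.6960, ẋ = 1.7594

phase 1: p=-0.0463, T=0.305, ωT=1.323486, cosh=2.011351, sinh=1.745145; start (x,ẋ)=(0.127200, -0.014900) → end (x,ẋ)=(0.296677, 1.283896)
phase 2: p=0.4001, T=0.298, ωT=1.293111, cosh=1.959261, sinh=1.684846; start (x,ẋ)=(0.296677, 1.283896) → end (x,ẋ)=(0.695973, 1.759356)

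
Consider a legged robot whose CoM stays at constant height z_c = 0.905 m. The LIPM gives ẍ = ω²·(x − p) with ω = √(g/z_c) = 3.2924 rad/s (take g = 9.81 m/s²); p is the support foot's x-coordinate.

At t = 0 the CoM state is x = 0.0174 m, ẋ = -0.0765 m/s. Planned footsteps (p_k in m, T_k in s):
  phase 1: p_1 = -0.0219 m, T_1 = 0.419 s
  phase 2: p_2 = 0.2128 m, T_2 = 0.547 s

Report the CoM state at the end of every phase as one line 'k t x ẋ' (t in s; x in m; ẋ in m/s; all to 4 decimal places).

phase 1: p=-0.0219, T=0.419, ωT=1.379516, cosh=2.112339, sinh=1.860638; start (x,ẋ)=(0.017400, -0.076500) → end (x,ẋ)=(0.017882, 0.079157)
phase 2: p=0.2128, T=0.547, ωT=1.800943, cosh=3.110248, sinh=2.945105; start (x,ẋ)=(0.017882, 0.079157) → end (x,ẋ)=(-0.322635, -1.643816)

1 0.4190 0.0179 0.0792
2 0.9660 -0.3226 -1.6438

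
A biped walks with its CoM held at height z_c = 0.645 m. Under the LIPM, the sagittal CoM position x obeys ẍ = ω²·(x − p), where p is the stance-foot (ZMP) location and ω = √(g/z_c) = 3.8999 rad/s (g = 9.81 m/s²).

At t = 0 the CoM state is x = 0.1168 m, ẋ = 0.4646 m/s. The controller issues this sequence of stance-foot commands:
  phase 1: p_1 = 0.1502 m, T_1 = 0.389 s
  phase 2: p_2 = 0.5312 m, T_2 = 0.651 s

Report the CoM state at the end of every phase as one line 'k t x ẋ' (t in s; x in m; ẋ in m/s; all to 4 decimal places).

1 0.3890 0.3289 0.8273
2 1.0400 0.5771 0.3066

phase 1: p=0.1502, T=0.389, ωT=1.517061, cosh=2.389082, sinh=2.169726; start (x,ẋ)=(0.116800, 0.464600) → end (x,ẋ)=(0.328887, 0.827346)
phase 2: p=0.5312, T=0.651, ωT=2.538835, cosh=6.371932, sinh=6.292974; start (x,ẋ)=(0.328887, 0.827346) → end (x,ẋ)=(0.577100, 0.306630)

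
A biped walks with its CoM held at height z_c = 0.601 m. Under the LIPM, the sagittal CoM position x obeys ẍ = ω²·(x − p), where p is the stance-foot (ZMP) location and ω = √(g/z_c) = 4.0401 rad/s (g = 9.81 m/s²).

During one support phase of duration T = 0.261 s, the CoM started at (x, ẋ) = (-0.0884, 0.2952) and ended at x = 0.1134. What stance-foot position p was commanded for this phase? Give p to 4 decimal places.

ωT = 4.0401·0.261 = 1.054466; cosh(ωT) = 1.609410, sinh(ωT) = 1.261032
x(T) = p + (x₀−p)·cosh(ωT) + (ẋ₀/ω)·sinh(ωT) ⇒ p·(1 − cosh) = x(T) − x₀·cosh − (ẋ₀/ω)·sinh
numerator   = 0.1134 − (-0.0884)·1.609410 − (0.2952/4.0401)·1.261032 = 0.163531
denominator = 1 − 1.609410 = -0.609410
p = 0.163531 / -0.609410 = -0.2683

p = -0.2683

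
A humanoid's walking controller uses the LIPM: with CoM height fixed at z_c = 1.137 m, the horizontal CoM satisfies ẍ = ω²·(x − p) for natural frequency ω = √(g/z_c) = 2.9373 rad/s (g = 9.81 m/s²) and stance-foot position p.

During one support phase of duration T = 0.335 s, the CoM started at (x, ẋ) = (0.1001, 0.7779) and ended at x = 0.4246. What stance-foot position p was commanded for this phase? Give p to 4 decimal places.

p = 0.0624

ωT = 2.9373·0.335 = 0.983996; cosh(ωT) = 1.524469, sinh(ωT) = 1.150654
x(T) = p + (x₀−p)·cosh(ωT) + (ẋ₀/ω)·sinh(ωT) ⇒ p·(1 − cosh) = x(T) − x₀·cosh − (ẋ₀/ω)·sinh
numerator   = 0.4246 − (0.1001)·1.524469 − (0.7779/2.9373)·1.150654 = -0.032733
denominator = 1 − 1.524469 = -0.524469
p = -0.032733 / -0.524469 = 0.0624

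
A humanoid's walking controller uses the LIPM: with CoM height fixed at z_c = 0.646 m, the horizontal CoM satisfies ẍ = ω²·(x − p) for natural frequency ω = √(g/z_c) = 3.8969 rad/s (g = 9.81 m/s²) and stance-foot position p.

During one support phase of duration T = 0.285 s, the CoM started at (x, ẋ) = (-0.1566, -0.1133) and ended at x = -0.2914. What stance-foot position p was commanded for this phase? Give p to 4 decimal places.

p = -0.0168

ωT = 3.8969·0.285 = 1.110616; cosh(ωT) = 1.682793, sinh(ωT) = 1.353437
x(T) = p + (x₀−p)·cosh(ωT) + (ẋ₀/ω)·sinh(ωT) ⇒ p·(1 − cosh) = x(T) − x₀·cosh − (ẋ₀/ω)·sinh
numerator   = -0.2914 − (-0.1566)·1.682793 − (-0.1133/3.8969)·1.353437 = 0.011476
denominator = 1 − 1.682793 = -0.682793
p = 0.011476 / -0.682793 = -0.0168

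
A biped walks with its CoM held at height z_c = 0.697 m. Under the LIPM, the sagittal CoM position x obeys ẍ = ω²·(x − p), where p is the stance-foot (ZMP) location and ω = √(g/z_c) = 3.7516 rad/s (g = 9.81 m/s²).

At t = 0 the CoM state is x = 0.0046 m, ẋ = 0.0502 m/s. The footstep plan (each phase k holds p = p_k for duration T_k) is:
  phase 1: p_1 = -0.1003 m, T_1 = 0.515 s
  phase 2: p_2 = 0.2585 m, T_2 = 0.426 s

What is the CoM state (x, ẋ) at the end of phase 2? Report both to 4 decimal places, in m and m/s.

x = 1.3552, ẋ = 4.3767

phase 1: p=-0.1003, T=0.515, ωT=1.932074, cosh=3.524331, sinh=3.379483; start (x,ẋ)=(0.004600, 0.050200) → end (x,ẋ)=(0.314623, 1.506893)
phase 2: p=0.2585, T=0.426, ωT=1.598182, cosh=2.573149, sinh=2.370885; start (x,ẋ)=(0.314623, 1.506893) → end (x,ẋ)=(1.355218, 4.376652)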